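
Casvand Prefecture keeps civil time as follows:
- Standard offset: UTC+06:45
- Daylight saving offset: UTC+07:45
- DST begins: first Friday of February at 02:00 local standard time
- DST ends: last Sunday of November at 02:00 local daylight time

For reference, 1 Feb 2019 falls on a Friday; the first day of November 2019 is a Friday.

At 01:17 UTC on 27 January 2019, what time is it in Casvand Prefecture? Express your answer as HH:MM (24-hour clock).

08:02

1 February 2019 is a Friday, so the first Friday is February 1.
1 November 2019 is a Friday, so Sundays fall on 3, 10, 17, 24; the last is November 24.
At the standard offset (UTC+06:45), 01:17 UTC + 6h45m = 08:02 Casvand Prefecture standard time.
The standard-time date in Casvand Prefecture, 27 January 2019, is outside the daylight-saving period (1 February – 24 November), so Casvand Prefecture is on standard time, UTC+06:45.
01:17 UTC + 6h45m = 08:02 local.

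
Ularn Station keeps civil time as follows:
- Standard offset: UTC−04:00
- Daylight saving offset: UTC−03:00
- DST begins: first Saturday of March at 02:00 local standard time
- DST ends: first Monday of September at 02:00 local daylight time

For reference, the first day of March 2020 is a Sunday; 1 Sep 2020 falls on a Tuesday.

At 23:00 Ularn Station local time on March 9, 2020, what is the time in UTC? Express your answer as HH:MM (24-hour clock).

02:00

1 March 2020 is a Sunday, so the first Saturday is March 7.
1 September 2020 is a Tuesday, so the first Monday is September 7.
March 9, 2020 lies within the daylight-saving period (7 March – 7 September), so Ularn Station is on daylight time, UTC−03:00.
23:00 local + 3h = 02:00 UTC (rolling into the next day, 10 March 2020).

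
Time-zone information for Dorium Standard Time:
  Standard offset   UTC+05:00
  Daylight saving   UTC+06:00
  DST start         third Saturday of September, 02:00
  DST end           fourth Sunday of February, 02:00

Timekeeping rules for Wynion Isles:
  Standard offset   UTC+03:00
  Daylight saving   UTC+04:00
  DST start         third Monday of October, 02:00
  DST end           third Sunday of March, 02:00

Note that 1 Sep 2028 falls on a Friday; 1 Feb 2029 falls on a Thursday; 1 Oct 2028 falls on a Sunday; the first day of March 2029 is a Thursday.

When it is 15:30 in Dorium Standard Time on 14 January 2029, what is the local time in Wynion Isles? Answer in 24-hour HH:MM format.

1 September 2028 is a Friday, so the first Saturday is September 2 and the third is September 16.
1 February 2029 is a Thursday, so the first Sunday is February 4 and the fourth is February 25.
Daylight saving runs 16 September 2028 – 25 February 2029; 14 January 2029 is inside that window, so Dorium Standard Time is at UTC+06:00.
15:30 Dorium Standard Time − 6h = 09:30 UTC.
1 October 2028 is a Sunday, so the first Monday is October 2 and the third is October 16.
1 March 2029 is a Thursday, so the first Sunday is March 4 and the third is March 18.
At the standard offset (UTC+03:00), 09:30 UTC + 3h = 12:30 Wynion Isles standard time.
Daylight saving runs 16 October 2028 – 18 March 2029; the standard-time date in Wynion Isles, 14 January 2029, is inside that window, so Wynion Isles is at UTC+04:00.
09:30 UTC + 4h = 13:30 Wynion Isles.

13:30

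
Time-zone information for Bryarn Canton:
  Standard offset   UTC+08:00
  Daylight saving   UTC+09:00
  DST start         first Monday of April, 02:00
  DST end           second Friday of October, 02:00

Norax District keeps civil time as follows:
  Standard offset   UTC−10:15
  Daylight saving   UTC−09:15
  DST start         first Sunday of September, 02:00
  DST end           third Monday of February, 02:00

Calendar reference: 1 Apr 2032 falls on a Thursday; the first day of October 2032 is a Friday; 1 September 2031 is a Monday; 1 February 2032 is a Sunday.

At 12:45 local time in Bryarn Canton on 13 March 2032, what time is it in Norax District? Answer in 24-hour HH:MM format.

18:30

1 April 2032 is a Thursday, so the first Monday is April 5.
1 October 2032 is a Friday, so the first Friday is October 1 and the second is October 8.
13 March 2032 is outside the daylight-saving period (5 April – 8 October), so Bryarn Canton is on standard time, UTC+08:00.
12:45 Bryarn Canton − 8h = 04:45 UTC.
1 September 2031 is a Monday, so the first Sunday is September 7.
1 February 2032 is a Sunday, so the first Monday is February 2 and the third is February 16.
At the standard offset (UTC−10:15), 04:45 UTC − 10h15m = 18:30 Norax District standard time (rolling into the previous day, 12 March 2032).
The standard-time date in Norax District, 12 March 2032, is outside the daylight-saving period (7 September 2031 – 16 February 2032), so Norax District is on standard time, UTC−10:15.
04:45 UTC − 10h15m = 18:30 Norax District (rolling into the previous day, 12 March 2032).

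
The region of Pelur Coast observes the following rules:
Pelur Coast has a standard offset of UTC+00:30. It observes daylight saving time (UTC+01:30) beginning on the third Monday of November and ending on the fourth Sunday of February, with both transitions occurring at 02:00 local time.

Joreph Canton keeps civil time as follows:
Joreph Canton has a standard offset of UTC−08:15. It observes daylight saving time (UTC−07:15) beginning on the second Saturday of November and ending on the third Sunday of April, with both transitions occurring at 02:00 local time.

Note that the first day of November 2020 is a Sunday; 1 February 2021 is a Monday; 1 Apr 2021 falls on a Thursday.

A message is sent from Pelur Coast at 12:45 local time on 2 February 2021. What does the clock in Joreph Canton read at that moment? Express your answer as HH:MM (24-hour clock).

04:00

1 November 2020 is a Sunday, so the first Monday is November 2 and the third is November 16.
1 February 2021 is a Monday, so the first Sunday is February 7 and the fourth is February 28.
2 February 2021 falls between 16 November 2020 and 28 February 2021, so daylight saving is in effect and Pelur Coast is at UTC+01:30.
12:45 Pelur Coast − 1h30m = 11:15 UTC.
1 November 2020 is a Sunday, so the first Saturday is November 7 and the second is November 14.
1 April 2021 is a Thursday, so the first Sunday is April 4 and the third is April 18.
At the standard offset (UTC−08:15), 11:15 UTC − 8h15m = 03:00 Joreph Canton standard time.
The standard-time date in Joreph Canton, 2 February 2021, lies within the daylight-saving period (14 November 2020 – 18 April 2021), so Joreph Canton is on daylight time, UTC−07:15.
11:15 UTC − 7h15m = 04:00 Joreph Canton.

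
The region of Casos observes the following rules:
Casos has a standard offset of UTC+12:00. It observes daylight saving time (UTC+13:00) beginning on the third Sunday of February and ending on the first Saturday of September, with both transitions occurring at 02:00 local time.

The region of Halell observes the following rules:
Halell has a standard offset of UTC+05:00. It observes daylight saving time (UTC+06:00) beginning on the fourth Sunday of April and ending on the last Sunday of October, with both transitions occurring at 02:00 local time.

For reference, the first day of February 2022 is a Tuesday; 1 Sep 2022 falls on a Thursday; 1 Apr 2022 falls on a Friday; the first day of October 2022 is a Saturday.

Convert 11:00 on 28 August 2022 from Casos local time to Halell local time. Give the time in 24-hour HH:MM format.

1 February 2022 is a Tuesday, so the first Sunday is February 6 and the third is February 20.
1 September 2022 is a Thursday, so the first Saturday is September 3.
28 August 2022 falls between 20 February and 3 September, so daylight saving is in effect and Casos is at UTC+13:00.
11:00 Casos − 13h = 22:00 UTC (rolling into the previous day, 27 August 2022).
1 April 2022 is a Friday, so the first Sunday is April 3 and the fourth is April 24.
1 October 2022 is a Saturday, so Sundays fall on 2, 9, 16, 23, 30; the last is October 30.
At the standard offset (UTC+05:00), 22:00 UTC + 5h = 03:00 Halell standard time (rolling into the next day, 28 August 2022).
Daylight saving runs 24 April – 30 October; the standard-time date in Halell, 28 August 2022, is inside that window, so Halell is at UTC+06:00.
22:00 UTC + 6h = 04:00 Halell (rolling into the next day, 28 August 2022).

04:00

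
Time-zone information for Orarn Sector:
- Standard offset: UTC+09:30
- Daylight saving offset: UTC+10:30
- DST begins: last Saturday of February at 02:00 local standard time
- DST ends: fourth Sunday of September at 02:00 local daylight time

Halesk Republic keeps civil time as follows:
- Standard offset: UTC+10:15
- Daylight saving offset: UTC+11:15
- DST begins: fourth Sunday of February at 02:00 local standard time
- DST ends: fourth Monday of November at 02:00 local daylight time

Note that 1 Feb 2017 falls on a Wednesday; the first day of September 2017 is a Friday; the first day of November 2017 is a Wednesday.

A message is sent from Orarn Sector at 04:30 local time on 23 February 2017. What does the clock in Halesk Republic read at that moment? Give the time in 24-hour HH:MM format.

1 February 2017 is a Wednesday, so Saturdays fall on 4, 11, 18, 25; the last is February 25.
1 September 2017 is a Friday, so the first Sunday is September 3 and the fourth is September 24.
23 February 2017 is outside the daylight-saving period (25 February – 24 September), so Orarn Sector is on standard time, UTC+09:30.
04:30 Orarn Sector − 9h30m = 19:00 UTC (rolling into the previous day, 22 February 2017).
1 February 2017 is a Wednesday, so the first Sunday is February 5 and the fourth is February 26.
1 November 2017 is a Wednesday, so the first Monday is November 6 and the fourth is November 27.
At the standard offset (UTC+10:15), 19:00 UTC + 10h15m = 05:15 Halesk Republic standard time (rolling into the next day, 23 February 2017).
Daylight saving runs 26 February – 27 November; the standard-time date in Halesk Republic, 23 February 2017, is outside that window, so Halesk Republic is on standard time at UTC+10:15.
19:00 UTC + 10h15m = 05:15 Halesk Republic (rolling into the next day, 23 February 2017).

05:15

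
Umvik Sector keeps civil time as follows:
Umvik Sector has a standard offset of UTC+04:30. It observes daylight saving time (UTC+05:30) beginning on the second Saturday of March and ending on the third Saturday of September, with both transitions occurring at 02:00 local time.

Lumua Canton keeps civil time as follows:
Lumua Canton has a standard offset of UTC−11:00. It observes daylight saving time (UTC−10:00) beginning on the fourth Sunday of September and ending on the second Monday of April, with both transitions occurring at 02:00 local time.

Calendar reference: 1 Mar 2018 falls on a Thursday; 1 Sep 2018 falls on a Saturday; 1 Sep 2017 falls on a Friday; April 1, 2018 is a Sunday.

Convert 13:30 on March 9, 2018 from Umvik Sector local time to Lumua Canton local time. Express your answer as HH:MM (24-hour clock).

1 March 2018 is a Thursday, so the first Saturday is March 3 and the second is March 10.
1 September 2018 is a Saturday, so the first Saturday is September 1 and the third is September 15.
March 9, 2018 does not fall between 10 March and 15 September, so daylight saving is not in effect and Umvik Sector is at UTC+04:30.
13:30 Umvik Sector − 4h30m = 09:00 UTC.
1 September 2017 is a Friday, so the first Sunday is September 3 and the fourth is September 24.
1 April 2018 is a Sunday, so the first Monday is April 2 and the second is April 9.
At the standard offset (UTC−11:00), 09:00 UTC − 11h = 22:00 Lumua Canton standard time (rolling into the previous day, 8 March 2018).
The standard-time date in Lumua Canton, March 8, 2018, lies within the daylight-saving period (24 September 2017 – 9 April 2018), so Lumua Canton is on daylight time, UTC−10:00.
09:00 UTC − 10h = 23:00 Lumua Canton (rolling into the previous day, 8 March 2018).

23:00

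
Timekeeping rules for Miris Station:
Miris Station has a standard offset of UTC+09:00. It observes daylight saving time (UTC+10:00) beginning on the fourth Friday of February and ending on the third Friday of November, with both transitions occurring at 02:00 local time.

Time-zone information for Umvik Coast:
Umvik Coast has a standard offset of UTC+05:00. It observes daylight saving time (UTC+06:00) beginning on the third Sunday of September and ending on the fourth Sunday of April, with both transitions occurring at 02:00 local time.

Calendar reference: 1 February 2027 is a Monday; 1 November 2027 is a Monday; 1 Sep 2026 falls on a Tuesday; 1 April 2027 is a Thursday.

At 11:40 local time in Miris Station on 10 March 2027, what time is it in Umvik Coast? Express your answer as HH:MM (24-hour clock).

07:40

1 February 2027 is a Monday, so the first Friday is February 5 and the fourth is February 26.
1 November 2027 is a Monday, so the first Friday is November 5 and the third is November 19.
10 March 2027 falls between 26 February and 19 November, so daylight saving is in effect and Miris Station is at UTC+10:00.
11:40 Miris Station − 10h = 01:40 UTC.
1 September 2026 is a Tuesday, so the first Sunday is September 6 and the third is September 20.
1 April 2027 is a Thursday, so the first Sunday is April 4 and the fourth is April 25.
At the standard offset (UTC+05:00), 01:40 UTC + 5h = 06:40 Umvik Coast standard time.
Daylight saving runs 20 September 2026 – 25 April 2027; the standard-time date in Umvik Coast, 10 March 2027, is inside that window, so Umvik Coast is at UTC+06:00.
01:40 UTC + 6h = 07:40 Umvik Coast.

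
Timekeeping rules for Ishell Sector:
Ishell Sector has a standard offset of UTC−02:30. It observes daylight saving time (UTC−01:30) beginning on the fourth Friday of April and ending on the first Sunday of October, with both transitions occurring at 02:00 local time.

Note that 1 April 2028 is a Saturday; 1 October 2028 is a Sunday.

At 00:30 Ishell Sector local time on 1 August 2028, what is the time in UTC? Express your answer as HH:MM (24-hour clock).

1 April 2028 is a Saturday, so the first Friday is April 7 and the fourth is April 28.
1 October 2028 is a Sunday, so the first Sunday is October 1.
Daylight saving runs 28 April – 1 October; 1 August 2028 is inside that window, so Ishell Sector is at UTC−01:30.
00:30 local + 1h30m = 02:00 UTC.

02:00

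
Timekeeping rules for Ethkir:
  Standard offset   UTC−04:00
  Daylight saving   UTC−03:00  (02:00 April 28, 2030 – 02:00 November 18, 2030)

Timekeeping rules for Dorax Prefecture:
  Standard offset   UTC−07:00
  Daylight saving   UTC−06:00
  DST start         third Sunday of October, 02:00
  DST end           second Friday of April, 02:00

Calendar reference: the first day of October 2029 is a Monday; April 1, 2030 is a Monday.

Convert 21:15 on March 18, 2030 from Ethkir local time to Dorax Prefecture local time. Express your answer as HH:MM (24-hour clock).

Daylight saving runs 28 April – 18 November; March 18, 2030 is outside that window, so Ethkir is on standard time at UTC−04:00.
21:15 Ethkir + 4h = 01:15 UTC (rolling into the next day, 19 March 2030).
1 October 2029 is a Monday, so the first Sunday is October 7 and the third is October 21.
1 April 2030 is a Monday, so the first Friday is April 5 and the second is April 12.
At the standard offset (UTC−07:00), 01:15 UTC − 7h = 18:15 Dorax Prefecture standard time (rolling into the previous day, 18 March 2030).
The standard-time date in Dorax Prefecture, March 18, 2030, lies within the daylight-saving period (21 October 2029 – 12 April 2030), so Dorax Prefecture is on daylight time, UTC−06:00.
01:15 UTC − 6h = 19:15 Dorax Prefecture (rolling into the previous day, 18 March 2030).

19:15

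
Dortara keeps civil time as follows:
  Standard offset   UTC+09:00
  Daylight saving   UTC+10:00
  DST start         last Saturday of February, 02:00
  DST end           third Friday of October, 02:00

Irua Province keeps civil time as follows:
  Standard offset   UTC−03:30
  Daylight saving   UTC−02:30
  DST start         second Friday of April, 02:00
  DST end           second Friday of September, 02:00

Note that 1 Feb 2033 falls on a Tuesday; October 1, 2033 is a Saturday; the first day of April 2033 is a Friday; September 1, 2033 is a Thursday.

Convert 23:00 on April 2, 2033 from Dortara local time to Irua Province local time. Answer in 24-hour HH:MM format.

1 February 2033 is a Tuesday, so Saturdays fall on 5, 12, 19, 26; the last is February 26.
1 October 2033 is a Saturday, so the first Friday is October 7 and the third is October 21.
April 2, 2033 falls between 26 February and 21 October, so daylight saving is in effect and Dortara is at UTC+10:00.
23:00 Dortara − 10h = 13:00 UTC.
1 April 2033 is a Friday, so the first Friday is April 1 and the second is April 8.
1 September 2033 is a Thursday, so the first Friday is September 2 and the second is September 9.
At the standard offset (UTC−03:30), 13:00 UTC − 3h30m = 09:30 Irua Province standard time.
The standard-time date in Irua Province, April 2, 2033, does not fall between 8 April and 9 September, so daylight saving is not in effect and Irua Province is at UTC−03:30.
13:00 UTC − 3h30m = 09:30 Irua Province.

09:30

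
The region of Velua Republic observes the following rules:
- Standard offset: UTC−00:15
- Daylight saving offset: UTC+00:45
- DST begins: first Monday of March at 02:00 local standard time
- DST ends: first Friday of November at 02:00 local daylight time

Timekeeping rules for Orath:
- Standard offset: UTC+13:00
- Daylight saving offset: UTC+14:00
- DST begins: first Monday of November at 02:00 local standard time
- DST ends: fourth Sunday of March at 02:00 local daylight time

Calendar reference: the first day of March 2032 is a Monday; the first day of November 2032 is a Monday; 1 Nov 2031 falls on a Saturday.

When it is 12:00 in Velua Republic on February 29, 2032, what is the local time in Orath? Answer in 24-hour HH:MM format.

02:15

1 March 2032 is a Monday, so the first Monday is March 1.
1 November 2032 is a Monday, so the first Friday is November 5.
February 29, 2032 is outside the daylight-saving period (1 March – 5 November), so Velua Republic is on standard time, UTC−00:15.
12:00 Velua Republic + 0h15m = 12:15 UTC.
1 November 2031 is a Saturday, so the first Monday is November 3.
1 March 2032 is a Monday, so the first Sunday is March 7 and the fourth is March 28.
At the standard offset (UTC+13:00), 12:15 UTC + 13h = 01:15 Orath standard time (rolling into the next day, 1 March 2032).
Daylight saving runs 3 November 2031 – 28 March 2032; the standard-time date in Orath, March 1, 2032, is inside that window, so Orath is at UTC+14:00.
12:15 UTC + 14h = 02:15 Orath (rolling into the next day, 1 March 2032).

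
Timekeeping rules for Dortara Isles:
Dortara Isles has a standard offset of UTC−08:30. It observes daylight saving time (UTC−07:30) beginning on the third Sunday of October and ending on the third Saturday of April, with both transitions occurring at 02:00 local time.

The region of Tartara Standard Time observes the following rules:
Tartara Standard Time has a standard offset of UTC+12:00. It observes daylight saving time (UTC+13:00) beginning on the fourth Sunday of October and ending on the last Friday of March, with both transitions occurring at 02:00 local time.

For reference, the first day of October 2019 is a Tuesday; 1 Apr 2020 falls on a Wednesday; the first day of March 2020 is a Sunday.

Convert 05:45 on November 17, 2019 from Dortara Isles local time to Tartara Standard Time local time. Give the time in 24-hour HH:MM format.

02:15

1 October 2019 is a Tuesday, so the first Sunday is October 6 and the third is October 20.
1 April 2020 is a Wednesday, so the first Saturday is April 4 and the third is April 18.
November 17, 2019 lies within the daylight-saving period (20 October 2019 – 18 April 2020), so Dortara Isles is on daylight time, UTC−07:30.
05:45 Dortara Isles + 7h30m = 13:15 UTC.
1 October 2019 is a Tuesday, so the first Sunday is October 6 and the fourth is October 27.
1 March 2020 is a Sunday, so Fridays fall on 6, 13, 20, 27; the last is March 27.
At the standard offset (UTC+12:00), 13:15 UTC + 12h = 01:15 Tartara Standard Time standard time (rolling into the next day, 18 November 2019).
The standard-time date in Tartara Standard Time, November 18, 2019, lies within the daylight-saving period (27 October 2019 – 27 March 2020), so Tartara Standard Time is on daylight time, UTC+13:00.
13:15 UTC + 13h = 02:15 Tartara Standard Time (rolling into the next day, 18 November 2019).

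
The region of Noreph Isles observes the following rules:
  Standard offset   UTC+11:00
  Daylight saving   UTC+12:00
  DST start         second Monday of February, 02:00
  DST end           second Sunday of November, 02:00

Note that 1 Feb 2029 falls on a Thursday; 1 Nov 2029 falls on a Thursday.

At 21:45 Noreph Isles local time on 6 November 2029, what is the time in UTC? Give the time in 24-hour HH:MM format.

1 February 2029 is a Thursday, so the first Monday is February 5 and the second is February 12.
1 November 2029 is a Thursday, so the first Sunday is November 4 and the second is November 11.
6 November 2029 lies within the daylight-saving period (12 February – 11 November), so Noreph Isles is on daylight time, UTC+12:00.
21:45 local − 12h = 09:45 UTC.

09:45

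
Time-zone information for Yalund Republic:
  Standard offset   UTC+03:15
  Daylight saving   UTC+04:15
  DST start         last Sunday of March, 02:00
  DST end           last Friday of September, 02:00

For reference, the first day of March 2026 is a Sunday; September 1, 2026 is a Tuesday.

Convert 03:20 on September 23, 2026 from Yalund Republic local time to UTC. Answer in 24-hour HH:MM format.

1 March 2026 is a Sunday, so Sundays fall on 1, 8, 15, 22, 29; the last is March 29.
1 September 2026 is a Tuesday, so Fridays fall on 4, 11, 18, 25; the last is September 25.
Daylight saving runs 29 March – 25 September; September 23, 2026 is inside that window, so Yalund Republic is at UTC+04:15.
03:20 local − 4h15m = 23:05 UTC (rolling into the previous day, 22 September 2026).

23:05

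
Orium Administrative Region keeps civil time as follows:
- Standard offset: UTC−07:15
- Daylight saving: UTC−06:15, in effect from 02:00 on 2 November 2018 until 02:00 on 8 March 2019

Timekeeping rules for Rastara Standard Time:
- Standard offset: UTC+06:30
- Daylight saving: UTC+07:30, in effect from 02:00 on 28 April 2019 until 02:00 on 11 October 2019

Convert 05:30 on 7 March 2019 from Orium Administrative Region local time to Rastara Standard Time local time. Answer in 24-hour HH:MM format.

18:15

7 March 2019 lies within the daylight-saving period (2 November 2018 – 8 March 2019), so Orium Administrative Region is on daylight time, UTC−06:15.
05:30 Orium Administrative Region + 6h15m = 11:45 UTC.
At the standard offset (UTC+06:30), 11:45 UTC + 6h30m = 18:15 Rastara Standard Time standard time.
The standard-time date in Rastara Standard Time, 7 March 2019, is outside the daylight-saving period (28 April – 11 October), so Rastara Standard Time is on standard time, UTC+06:30.
11:45 UTC + 6h30m = 18:15 Rastara Standard Time.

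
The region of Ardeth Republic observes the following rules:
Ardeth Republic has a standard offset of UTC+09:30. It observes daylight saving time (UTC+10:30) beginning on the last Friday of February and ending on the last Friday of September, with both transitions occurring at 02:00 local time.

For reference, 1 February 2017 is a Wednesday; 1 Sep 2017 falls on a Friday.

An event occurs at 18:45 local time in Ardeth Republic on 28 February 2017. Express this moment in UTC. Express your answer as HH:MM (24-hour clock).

1 February 2017 is a Wednesday, so Fridays fall on 3, 10, 17, 24; the last is February 24.
1 September 2017 is a Friday, so Fridays fall on 1, 8, 15, 22, 29; the last is September 29.
Daylight saving runs 24 February – 29 September; 28 February 2017 is inside that window, so Ardeth Republic is at UTC+10:30.
18:45 local − 10h30m = 08:15 UTC.

08:15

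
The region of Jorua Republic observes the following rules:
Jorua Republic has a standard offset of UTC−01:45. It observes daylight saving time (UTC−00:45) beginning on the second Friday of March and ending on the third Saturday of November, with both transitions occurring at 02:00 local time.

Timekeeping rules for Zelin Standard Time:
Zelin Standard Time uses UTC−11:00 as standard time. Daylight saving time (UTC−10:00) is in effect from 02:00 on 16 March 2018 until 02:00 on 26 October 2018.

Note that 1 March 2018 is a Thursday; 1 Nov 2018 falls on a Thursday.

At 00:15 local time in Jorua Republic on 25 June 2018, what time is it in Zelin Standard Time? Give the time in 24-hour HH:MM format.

15:00

1 March 2018 is a Thursday, so the first Friday is March 2 and the second is March 9.
1 November 2018 is a Thursday, so the first Saturday is November 3 and the third is November 17.
25 June 2018 falls between 9 March and 17 November, so daylight saving is in effect and Jorua Republic is at UTC−00:45.
00:15 Jorua Republic + 0h45m = 01:00 UTC.
At the standard offset (UTC−11:00), 01:00 UTC − 11h = 14:00 Zelin Standard Time standard time (rolling into the previous day, 24 June 2018).
Daylight saving runs 16 March – 26 October; the standard-time date in Zelin Standard Time, 24 June 2018, is inside that window, so Zelin Standard Time is at UTC−10:00.
01:00 UTC − 10h = 15:00 Zelin Standard Time (rolling into the previous day, 24 June 2018).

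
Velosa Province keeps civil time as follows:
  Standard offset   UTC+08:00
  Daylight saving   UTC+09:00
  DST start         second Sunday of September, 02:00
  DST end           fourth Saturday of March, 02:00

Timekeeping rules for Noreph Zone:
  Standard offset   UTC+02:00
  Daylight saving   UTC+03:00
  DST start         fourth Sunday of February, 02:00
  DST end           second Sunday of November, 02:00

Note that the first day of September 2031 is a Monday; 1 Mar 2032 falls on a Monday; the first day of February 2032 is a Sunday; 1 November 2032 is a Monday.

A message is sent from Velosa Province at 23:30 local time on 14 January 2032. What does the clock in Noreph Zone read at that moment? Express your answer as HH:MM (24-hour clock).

16:30

1 September 2031 is a Monday, so the first Sunday is September 7 and the second is September 14.
1 March 2032 is a Monday, so the first Saturday is March 6 and the fourth is March 27.
Daylight saving runs 14 September 2031 – 27 March 2032; 14 January 2032 is inside that window, so Velosa Province is at UTC+09:00.
23:30 Velosa Province − 9h = 14:30 UTC.
1 February 2032 is a Sunday, so the first Sunday is February 1 and the fourth is February 22.
1 November 2032 is a Monday, so the first Sunday is November 7 and the second is November 14.
At the standard offset (UTC+02:00), 14:30 UTC + 2h = 16:30 Noreph Zone standard time.
The standard-time date in Noreph Zone, 14 January 2032, is outside the daylight-saving period (22 February – 14 November), so Noreph Zone is on standard time, UTC+02:00.
14:30 UTC + 2h = 16:30 Noreph Zone.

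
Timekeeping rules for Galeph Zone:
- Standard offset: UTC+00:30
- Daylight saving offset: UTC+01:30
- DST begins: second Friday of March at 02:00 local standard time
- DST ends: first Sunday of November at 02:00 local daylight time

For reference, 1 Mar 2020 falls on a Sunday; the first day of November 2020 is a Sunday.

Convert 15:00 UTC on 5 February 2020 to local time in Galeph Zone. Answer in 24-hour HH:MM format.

1 March 2020 is a Sunday, so the first Friday is March 6 and the second is March 13.
1 November 2020 is a Sunday, so the first Sunday is November 1.
At the standard offset (UTC+00:30), 15:00 UTC + 0h30m = 15:30 Galeph Zone standard time.
The standard-time date in Galeph Zone, 5 February 2020, is outside the daylight-saving period (13 March – 1 November), so Galeph Zone is on standard time, UTC+00:30.
15:00 UTC + 0h30m = 15:30 local.

15:30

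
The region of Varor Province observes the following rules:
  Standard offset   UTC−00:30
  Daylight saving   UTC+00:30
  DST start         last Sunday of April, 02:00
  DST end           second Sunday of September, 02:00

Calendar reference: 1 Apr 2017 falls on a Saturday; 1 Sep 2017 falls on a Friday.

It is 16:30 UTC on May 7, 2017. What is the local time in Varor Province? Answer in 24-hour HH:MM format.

1 April 2017 is a Saturday, so Sundays fall on 2, 9, 16, 23, 30; the last is April 30.
1 September 2017 is a Friday, so the first Sunday is September 3 and the second is September 10.
At the standard offset (UTC−00:30), 16:30 UTC − 0h30m = 16:00 Varor Province standard time.
Daylight saving runs 30 April – 10 September; the standard-time date in Varor Province, May 7, 2017, is inside that window, so Varor Province is at UTC+00:30.
16:30 UTC + 0h30m = 17:00 local.

17:00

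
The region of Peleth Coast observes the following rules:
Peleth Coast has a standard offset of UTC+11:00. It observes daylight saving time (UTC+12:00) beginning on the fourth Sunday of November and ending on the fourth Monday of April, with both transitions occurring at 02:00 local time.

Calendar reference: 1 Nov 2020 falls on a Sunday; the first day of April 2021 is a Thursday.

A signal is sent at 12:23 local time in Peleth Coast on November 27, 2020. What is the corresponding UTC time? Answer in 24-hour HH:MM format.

1 November 2020 is a Sunday, so the first Sunday is November 1 and the fourth is November 22.
1 April 2021 is a Thursday, so the first Monday is April 5 and the fourth is April 26.
November 27, 2020 falls between 22 November 2020 and 26 April 2021, so daylight saving is in effect and Peleth Coast is at UTC+12:00.
12:23 local − 12h = 00:23 UTC.

00:23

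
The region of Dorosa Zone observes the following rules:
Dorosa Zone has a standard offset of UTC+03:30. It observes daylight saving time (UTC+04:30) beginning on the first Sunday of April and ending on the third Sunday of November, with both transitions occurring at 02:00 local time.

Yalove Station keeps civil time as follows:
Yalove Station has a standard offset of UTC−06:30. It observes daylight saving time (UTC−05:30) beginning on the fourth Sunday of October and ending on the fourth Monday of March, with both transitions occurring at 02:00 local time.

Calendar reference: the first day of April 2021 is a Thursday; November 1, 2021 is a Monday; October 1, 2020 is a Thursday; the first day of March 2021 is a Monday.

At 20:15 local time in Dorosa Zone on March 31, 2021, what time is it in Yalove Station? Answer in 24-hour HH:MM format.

10:15

1 April 2021 is a Thursday, so the first Sunday is April 4.
1 November 2021 is a Monday, so the first Sunday is November 7 and the third is November 21.
Daylight saving runs 4 April – 21 November; March 31, 2021 is outside that window, so Dorosa Zone is on standard time at UTC+03:30.
20:15 Dorosa Zone − 3h30m = 16:45 UTC.
1 October 2020 is a Thursday, so the first Sunday is October 4 and the fourth is October 25.
1 March 2021 is a Monday, so the first Monday is March 1 and the fourth is March 22.
At the standard offset (UTC−06:30), 16:45 UTC − 6h30m = 10:15 Yalove Station standard time.
Daylight saving runs 25 October 2020 – 22 March 2021; the standard-time date in Yalove Station, March 31, 2021, is outside that window, so Yalove Station is on standard time at UTC−06:30.
16:45 UTC − 6h30m = 10:15 Yalove Station.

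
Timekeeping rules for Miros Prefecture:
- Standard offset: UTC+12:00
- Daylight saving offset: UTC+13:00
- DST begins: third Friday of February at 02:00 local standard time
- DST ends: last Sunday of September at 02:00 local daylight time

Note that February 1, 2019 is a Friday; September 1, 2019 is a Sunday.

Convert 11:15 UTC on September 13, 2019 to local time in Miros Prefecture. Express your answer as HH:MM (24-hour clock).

00:15

1 February 2019 is a Friday, so the first Friday is February 1 and the third is February 15.
1 September 2019 is a Sunday, so Sundays fall on 1, 8, 15, 22, 29; the last is September 29.
At the standard offset (UTC+12:00), 11:15 UTC + 12h = 23:15 Miros Prefecture standard time.
The standard-time date in Miros Prefecture, September 13, 2019, lies within the daylight-saving period (15 February – 29 September), so Miros Prefecture is on daylight time, UTC+13:00.
11:15 UTC + 13h = 00:15 local (rolling into the next day, 14 September 2019).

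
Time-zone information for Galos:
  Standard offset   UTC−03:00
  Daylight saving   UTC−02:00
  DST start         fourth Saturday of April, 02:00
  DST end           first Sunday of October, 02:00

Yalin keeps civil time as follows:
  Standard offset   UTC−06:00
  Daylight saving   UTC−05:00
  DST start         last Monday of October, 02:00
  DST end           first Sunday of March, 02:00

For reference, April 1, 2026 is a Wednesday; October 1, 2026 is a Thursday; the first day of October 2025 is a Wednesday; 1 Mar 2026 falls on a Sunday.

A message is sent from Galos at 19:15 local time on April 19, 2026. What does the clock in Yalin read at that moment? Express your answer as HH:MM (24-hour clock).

16:15

1 April 2026 is a Wednesday, so the first Saturday is April 4 and the fourth is April 25.
1 October 2026 is a Thursday, so the first Sunday is October 4.
Daylight saving runs 25 April – 4 October; April 19, 2026 is outside that window, so Galos is on standard time at UTC−03:00.
19:15 Galos + 3h = 22:15 UTC.
1 October 2025 is a Wednesday, so Mondays fall on 6, 13, 20, 27; the last is October 27.
1 March 2026 is a Sunday, so the first Sunday is March 1.
At the standard offset (UTC−06:00), 22:15 UTC − 6h = 16:15 Yalin standard time.
The standard-time date in Yalin, April 19, 2026, is outside the daylight-saving period (27 October 2025 – 1 March 2026), so Yalin is on standard time, UTC−06:00.
22:15 UTC − 6h = 16:15 Yalin.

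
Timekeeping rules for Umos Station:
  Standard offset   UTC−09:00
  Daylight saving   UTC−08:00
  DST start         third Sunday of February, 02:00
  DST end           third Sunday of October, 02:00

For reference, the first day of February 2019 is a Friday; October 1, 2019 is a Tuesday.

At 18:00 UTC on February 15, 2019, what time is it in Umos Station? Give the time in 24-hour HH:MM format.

1 February 2019 is a Friday, so the first Sunday is February 3 and the third is February 17.
1 October 2019 is a Tuesday, so the first Sunday is October 6 and the third is October 20.
At the standard offset (UTC−09:00), 18:00 UTC − 9h = 09:00 Umos Station standard time.
The standard-time date in Umos Station, February 15, 2019, is outside the daylight-saving period (17 February – 20 October), so Umos Station is on standard time, UTC−09:00.
18:00 UTC − 9h = 09:00 local.

09:00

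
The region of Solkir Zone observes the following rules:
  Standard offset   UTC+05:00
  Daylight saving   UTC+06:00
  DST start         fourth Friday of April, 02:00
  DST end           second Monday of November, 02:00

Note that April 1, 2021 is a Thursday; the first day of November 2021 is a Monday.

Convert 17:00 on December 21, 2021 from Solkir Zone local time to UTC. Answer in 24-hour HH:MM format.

12:00

1 April 2021 is a Thursday, so the first Friday is April 2 and the fourth is April 23.
1 November 2021 is a Monday, so the first Monday is November 1 and the second is November 8.
Daylight saving runs 23 April – 8 November; December 21, 2021 is outside that window, so Solkir Zone is on standard time at UTC+05:00.
17:00 local − 5h = 12:00 UTC.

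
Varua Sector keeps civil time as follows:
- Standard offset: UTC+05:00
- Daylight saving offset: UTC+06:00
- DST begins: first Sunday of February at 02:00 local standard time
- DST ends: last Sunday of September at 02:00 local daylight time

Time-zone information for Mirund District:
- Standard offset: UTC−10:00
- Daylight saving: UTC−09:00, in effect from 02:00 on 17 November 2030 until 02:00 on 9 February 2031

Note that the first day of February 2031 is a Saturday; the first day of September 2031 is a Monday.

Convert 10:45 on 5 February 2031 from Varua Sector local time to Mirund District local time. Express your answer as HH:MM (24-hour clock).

1 February 2031 is a Saturday, so the first Sunday is February 2.
1 September 2031 is a Monday, so Sundays fall on 7, 14, 21, 28; the last is September 28.
5 February 2031 falls between 2 February and 28 September, so daylight saving is in effect and Varua Sector is at UTC+06:00.
10:45 Varua Sector − 6h = 04:45 UTC.
At the standard offset (UTC−10:00), 04:45 UTC − 10h = 18:45 Mirund District standard time (rolling into the previous day, 4 February 2031).
The standard-time date in Mirund District, 4 February 2031, falls between 17 November 2030 and 9 February 2031, so daylight saving is in effect and Mirund District is at UTC−09:00.
04:45 UTC − 9h = 19:45 Mirund District (rolling into the previous day, 4 February 2031).

19:45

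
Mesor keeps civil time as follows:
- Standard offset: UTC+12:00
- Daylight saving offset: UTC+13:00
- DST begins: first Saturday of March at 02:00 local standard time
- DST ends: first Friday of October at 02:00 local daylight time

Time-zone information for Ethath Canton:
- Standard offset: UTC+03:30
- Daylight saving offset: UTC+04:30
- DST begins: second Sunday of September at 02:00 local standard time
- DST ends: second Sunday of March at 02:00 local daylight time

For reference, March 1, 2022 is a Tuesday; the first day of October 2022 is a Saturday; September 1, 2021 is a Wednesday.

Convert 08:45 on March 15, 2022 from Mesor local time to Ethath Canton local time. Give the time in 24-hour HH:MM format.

23:15

1 March 2022 is a Tuesday, so the first Saturday is March 5.
1 October 2022 is a Saturday, so the first Friday is October 7.
Daylight saving runs 5 March – 7 October; March 15, 2022 is inside that window, so Mesor is at UTC+13:00.
08:45 Mesor − 13h = 19:45 UTC (rolling into the previous day, 14 March 2022).
1 September 2021 is a Wednesday, so the first Sunday is September 5 and the second is September 12.
1 March 2022 is a Tuesday, so the first Sunday is March 6 and the second is March 13.
At the standard offset (UTC+03:30), 19:45 UTC + 3h30m = 23:15 Ethath Canton standard time.
Daylight saving runs 12 September 2021 – 13 March 2022; the standard-time date in Ethath Canton, March 14, 2022, is outside that window, so Ethath Canton is on standard time at UTC+03:30.
19:45 UTC + 3h30m = 23:15 Ethath Canton.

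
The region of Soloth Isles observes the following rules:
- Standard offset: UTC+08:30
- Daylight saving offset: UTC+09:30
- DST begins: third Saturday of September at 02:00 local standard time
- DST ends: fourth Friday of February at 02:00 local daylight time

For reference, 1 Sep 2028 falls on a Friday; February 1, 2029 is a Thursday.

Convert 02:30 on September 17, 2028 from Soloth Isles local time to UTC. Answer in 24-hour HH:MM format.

1 September 2028 is a Friday, so the first Saturday is September 2 and the third is September 16.
1 February 2029 is a Thursday, so the first Friday is February 2 and the fourth is February 23.
September 17, 2028 falls between 16 September 2028 and 23 February 2029, so daylight saving is in effect and Soloth Isles is at UTC+09:30.
02:30 local − 9h30m = 17:00 UTC (rolling into the previous day, 16 September 2028).

17:00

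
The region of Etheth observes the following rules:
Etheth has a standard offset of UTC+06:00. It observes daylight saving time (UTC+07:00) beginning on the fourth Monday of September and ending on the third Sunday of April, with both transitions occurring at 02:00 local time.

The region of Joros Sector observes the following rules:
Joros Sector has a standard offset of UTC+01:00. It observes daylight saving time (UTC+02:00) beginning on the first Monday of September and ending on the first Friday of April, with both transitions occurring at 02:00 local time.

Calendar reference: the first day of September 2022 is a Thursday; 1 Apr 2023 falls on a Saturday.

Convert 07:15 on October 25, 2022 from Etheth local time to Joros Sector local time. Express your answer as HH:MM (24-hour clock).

02:15

1 September 2022 is a Thursday, so the first Monday is September 5 and the fourth is September 26.
1 April 2023 is a Saturday, so the first Sunday is April 2 and the third is April 16.
October 25, 2022 lies within the daylight-saving period (26 September 2022 – 16 April 2023), so Etheth is on daylight time, UTC+07:00.
07:15 Etheth − 7h = 00:15 UTC.
1 September 2022 is a Thursday, so the first Monday is September 5.
1 April 2023 is a Saturday, so the first Friday is April 7.
At the standard offset (UTC+01:00), 00:15 UTC + 1h = 01:15 Joros Sector standard time.
The standard-time date in Joros Sector, October 25, 2022, lies within the daylight-saving period (5 September 2022 – 7 April 2023), so Joros Sector is on daylight time, UTC+02:00.
00:15 UTC + 2h = 02:15 Joros Sector.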